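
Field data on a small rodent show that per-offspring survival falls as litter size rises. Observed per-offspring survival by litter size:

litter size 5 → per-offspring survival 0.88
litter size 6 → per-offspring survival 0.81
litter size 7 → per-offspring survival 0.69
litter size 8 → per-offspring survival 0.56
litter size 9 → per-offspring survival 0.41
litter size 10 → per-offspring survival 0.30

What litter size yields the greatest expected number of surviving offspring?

Expected surviving offspring = c × s(c):
  c=5: 5 × 0.88 = 4.400
  c=6: 6 × 0.81 = 4.860
  c=7: 7 × 0.69 = 4.830
  c=8: 8 × 0.56 = 4.480
  c=9: 9 × 0.41 = 3.690
  c=10: 10 × 0.30 = 3.000
Maximum at c = 6 (4.860 surviving offspring).

6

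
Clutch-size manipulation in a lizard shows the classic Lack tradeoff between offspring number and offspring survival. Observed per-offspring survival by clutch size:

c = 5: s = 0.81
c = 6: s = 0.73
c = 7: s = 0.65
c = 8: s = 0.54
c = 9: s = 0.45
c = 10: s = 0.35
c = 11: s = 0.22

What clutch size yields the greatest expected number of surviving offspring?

7

Expected surviving offspring = c × s(c):
  c=5: 5 × 0.81 = 4.050
  c=6: 6 × 0.73 = 4.380
  c=7: 7 × 0.65 = 4.550
  c=8: 8 × 0.54 = 4.320
  c=9: 9 × 0.45 = 4.050
  c=10: 10 × 0.35 = 3.500
  c=11: 11 × 0.22 = 2.420
Maximum at c = 7 (4.550 surviving offspring).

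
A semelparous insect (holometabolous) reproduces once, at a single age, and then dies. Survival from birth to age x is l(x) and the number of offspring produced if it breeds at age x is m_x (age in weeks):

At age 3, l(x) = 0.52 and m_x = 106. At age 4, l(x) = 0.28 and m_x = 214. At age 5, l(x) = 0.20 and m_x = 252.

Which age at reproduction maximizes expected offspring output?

4

Expected offspring if breeding at age x = l(x) × m_x:
  age 3: 0.52 × 106 = 55.120
  age 4: 0.28 × 214 = 59.920
  age 5: 0.20 × 252 = 50.400
Maximum at age 4 (59.920).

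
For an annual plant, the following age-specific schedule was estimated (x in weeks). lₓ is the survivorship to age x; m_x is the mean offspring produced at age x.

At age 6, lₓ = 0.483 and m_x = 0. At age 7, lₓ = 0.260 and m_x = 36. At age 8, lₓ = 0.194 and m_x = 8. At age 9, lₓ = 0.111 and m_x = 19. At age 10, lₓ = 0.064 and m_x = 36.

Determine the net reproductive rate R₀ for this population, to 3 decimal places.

15.325

R₀ = Σ lₓ m_x:
  age 6: 0.483 × 0 = 0.0000
  age 7: 0.260 × 36 = 9.3600
  age 8: 0.194 × 8 = 1.5520
  age 9: 0.111 × 19 = 2.1090
  age 10: 0.064 × 36 = 2.3040
R₀ = 0.0000 + 9.3600 + 1.5520 + 2.1090 + 2.3040 = 15.3250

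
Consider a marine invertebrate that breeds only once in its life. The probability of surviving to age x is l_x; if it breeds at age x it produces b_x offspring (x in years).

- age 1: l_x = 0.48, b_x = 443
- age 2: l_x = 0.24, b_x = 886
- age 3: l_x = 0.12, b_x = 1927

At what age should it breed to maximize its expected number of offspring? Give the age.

Expected offspring if breeding at age x = l_x × b_x:
  age 1: 0.48 × 443 = 212.640
  age 2: 0.24 × 886 = 212.640
  age 3: 0.12 × 1927 = 231.240
Maximum at age 3 (231.240).

3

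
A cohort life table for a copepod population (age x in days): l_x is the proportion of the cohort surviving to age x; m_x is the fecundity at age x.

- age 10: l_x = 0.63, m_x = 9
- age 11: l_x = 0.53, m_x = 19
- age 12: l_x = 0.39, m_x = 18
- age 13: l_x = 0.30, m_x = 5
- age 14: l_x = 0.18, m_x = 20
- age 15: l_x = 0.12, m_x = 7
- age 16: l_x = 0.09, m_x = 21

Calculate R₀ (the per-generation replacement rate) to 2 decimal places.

R₀ = Σ l_x m_x:
  age 10: 0.63 × 9 = 5.6700
  age 11: 0.53 × 19 = 10.0700
  age 12: 0.39 × 18 = 7.0200
  age 13: 0.30 × 5 = 1.5000
  age 14: 0.18 × 20 = 3.6000
  age 15: 0.12 × 7 = 0.8400
  age 16: 0.09 × 21 = 1.8900
R₀ = 5.6700 + 10.0700 + 7.0200 + 1.5000 + 3.6000 + 0.8400 + 1.8900 = 30.5900

30.59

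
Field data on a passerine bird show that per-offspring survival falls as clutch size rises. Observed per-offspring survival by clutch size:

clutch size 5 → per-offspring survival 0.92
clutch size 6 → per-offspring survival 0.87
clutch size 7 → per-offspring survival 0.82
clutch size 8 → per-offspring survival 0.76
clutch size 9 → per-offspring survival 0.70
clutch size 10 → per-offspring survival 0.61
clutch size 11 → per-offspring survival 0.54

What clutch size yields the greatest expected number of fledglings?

9

Expected fledglings = c × s(c):
  c=5: 5 × 0.92 = 4.600
  c=6: 6 × 0.87 = 5.220
  c=7: 7 × 0.82 = 5.740
  c=8: 8 × 0.76 = 6.080
  c=9: 9 × 0.70 = 6.300
  c=10: 10 × 0.61 = 6.100
  c=11: 11 × 0.54 = 5.940
Maximum at c = 9 (6.300 fledglings).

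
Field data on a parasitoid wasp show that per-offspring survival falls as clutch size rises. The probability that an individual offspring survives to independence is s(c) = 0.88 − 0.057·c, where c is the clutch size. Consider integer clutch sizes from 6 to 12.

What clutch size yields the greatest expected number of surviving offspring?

8

Expected surviving offspring = c × s(c):
  c=6: 6 × 0.538 = 3.228
  c=7: 7 × 0.481 = 3.367
  c=8: 8 × 0.424 = 3.392
  c=9: 9 × 0.367 = 3.303
  c=10: 10 × 0.310 = 3.100
  c=11: 11 × 0.253 = 2.783
  c=12: 12 × 0.196 = 2.352
Maximum at c = 8 (3.392 surviving offspring).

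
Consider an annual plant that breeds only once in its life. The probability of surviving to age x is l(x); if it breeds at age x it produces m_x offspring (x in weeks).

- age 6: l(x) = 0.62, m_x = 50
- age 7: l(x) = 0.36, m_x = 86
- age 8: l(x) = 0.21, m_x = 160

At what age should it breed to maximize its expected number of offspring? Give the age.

Expected offspring if breeding at age x = l(x) × m_x:
  age 6: 0.62 × 50 = 31.000
  age 7: 0.36 × 86 = 30.960
  age 8: 0.21 × 160 = 33.600
Maximum at age 8 (33.600).

8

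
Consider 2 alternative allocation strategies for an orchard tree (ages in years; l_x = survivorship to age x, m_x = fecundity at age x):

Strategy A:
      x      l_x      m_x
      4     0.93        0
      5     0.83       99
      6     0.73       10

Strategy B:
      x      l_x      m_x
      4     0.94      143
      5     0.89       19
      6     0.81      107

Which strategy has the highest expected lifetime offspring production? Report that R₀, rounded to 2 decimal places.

238.00

Strategy A: R₀ = 0.93×0 + 0.83×99 + 0.73×10 = 89.4700
Strategy B: R₀ = 0.94×143 + 0.89×19 + 0.81×107 = 238.0000
Highest R₀: strategy B with 238.0000.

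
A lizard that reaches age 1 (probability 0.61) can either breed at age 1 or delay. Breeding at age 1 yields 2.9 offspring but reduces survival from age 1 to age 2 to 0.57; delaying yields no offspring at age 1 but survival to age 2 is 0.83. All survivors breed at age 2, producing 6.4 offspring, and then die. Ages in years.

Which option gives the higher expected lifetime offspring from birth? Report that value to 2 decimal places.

breed at age 1: R₀ = 0.61 × (2.9 + 0.57 × 6.4) = 0.61 × 6.5480 = 3.9943
delay to age 2: R₀ = 0.61 × (0.83 × 6.4) = 0.61 × 5.3120 = 3.2403
Higher: breed at age 1 (3.9943).

3.99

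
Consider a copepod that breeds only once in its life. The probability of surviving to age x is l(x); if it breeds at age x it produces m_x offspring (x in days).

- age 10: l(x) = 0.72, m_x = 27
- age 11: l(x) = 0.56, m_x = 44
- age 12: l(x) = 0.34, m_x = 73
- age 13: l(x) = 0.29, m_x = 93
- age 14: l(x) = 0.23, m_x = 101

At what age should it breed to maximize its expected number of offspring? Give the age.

13

Expected offspring if breeding at age x = l(x) × m_x:
  age 10: 0.72 × 27 = 19.440
  age 11: 0.56 × 44 = 24.640
  age 12: 0.34 × 73 = 24.820
  age 13: 0.29 × 93 = 26.970
  age 14: 0.23 × 101 = 23.230
Maximum at age 13 (26.970).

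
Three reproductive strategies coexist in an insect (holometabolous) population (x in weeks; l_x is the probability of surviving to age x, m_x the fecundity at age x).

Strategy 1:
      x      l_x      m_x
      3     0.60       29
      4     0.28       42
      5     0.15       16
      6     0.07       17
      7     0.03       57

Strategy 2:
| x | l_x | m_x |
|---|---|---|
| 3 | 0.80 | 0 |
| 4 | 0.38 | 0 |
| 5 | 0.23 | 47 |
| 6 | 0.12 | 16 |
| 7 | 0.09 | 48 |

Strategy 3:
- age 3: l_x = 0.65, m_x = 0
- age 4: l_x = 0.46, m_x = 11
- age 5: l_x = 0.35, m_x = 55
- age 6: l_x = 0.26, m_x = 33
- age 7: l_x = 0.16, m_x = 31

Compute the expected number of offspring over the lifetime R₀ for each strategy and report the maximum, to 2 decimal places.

Strategy 1: R₀ = 0.60×29 + 0.28×42 + 0.15×16 + 0.07×17 + 0.03×57 = 34.4600
Strategy 2: R₀ = 0.80×0 + 0.38×0 + 0.23×47 + 0.12×16 + 0.09×48 = 17.0500
Strategy 3: R₀ = 0.65×0 + 0.46×11 + 0.35×55 + 0.26×33 + 0.16×31 = 37.8500
Highest R₀: strategy 3 with 37.8500.

37.85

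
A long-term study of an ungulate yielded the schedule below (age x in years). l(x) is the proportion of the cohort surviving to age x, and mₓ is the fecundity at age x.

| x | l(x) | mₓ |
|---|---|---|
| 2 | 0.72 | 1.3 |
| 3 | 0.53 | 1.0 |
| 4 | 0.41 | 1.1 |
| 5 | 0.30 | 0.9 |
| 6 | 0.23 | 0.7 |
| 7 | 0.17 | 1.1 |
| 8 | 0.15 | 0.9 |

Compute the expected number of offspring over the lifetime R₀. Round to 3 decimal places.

2.670

R₀ = Σ l(x) mₓ:
  age 2: 0.72 × 1.3 = 0.9360
  age 3: 0.53 × 1.0 = 0.5300
  age 4: 0.41 × 1.1 = 0.4510
  age 5: 0.30 × 0.9 = 0.2700
  age 6: 0.23 × 0.7 = 0.1610
  age 7: 0.17 × 1.1 = 0.1870
  age 8: 0.15 × 0.9 = 0.1350
R₀ = 0.9360 + 0.5300 + 0.4510 + 0.2700 + 0.1610 + 0.1870 + 0.1350 = 2.6700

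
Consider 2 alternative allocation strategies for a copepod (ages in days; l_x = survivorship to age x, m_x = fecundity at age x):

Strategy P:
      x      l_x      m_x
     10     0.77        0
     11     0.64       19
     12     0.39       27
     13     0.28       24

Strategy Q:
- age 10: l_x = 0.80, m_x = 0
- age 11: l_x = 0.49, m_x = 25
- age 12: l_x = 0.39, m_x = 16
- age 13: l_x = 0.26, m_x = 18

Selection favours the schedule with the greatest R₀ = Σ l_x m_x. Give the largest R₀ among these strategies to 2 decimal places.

Strategy P: R₀ = 0.77×0 + 0.64×19 + 0.39×27 + 0.28×24 = 29.4100
Strategy Q: R₀ = 0.80×0 + 0.49×25 + 0.39×16 + 0.26×18 = 23.1700
Highest R₀: strategy P with 29.4100.

29.41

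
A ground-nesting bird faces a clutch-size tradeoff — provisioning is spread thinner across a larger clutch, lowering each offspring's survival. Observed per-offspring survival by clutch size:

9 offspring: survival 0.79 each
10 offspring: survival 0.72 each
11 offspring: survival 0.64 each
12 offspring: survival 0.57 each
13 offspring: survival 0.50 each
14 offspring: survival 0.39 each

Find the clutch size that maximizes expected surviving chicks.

Expected surviving chicks = c × s(c):
  c=9: 9 × 0.79 = 7.110
  c=10: 10 × 0.72 = 7.200
  c=11: 11 × 0.64 = 7.040
  c=12: 12 × 0.57 = 6.840
  c=13: 13 × 0.50 = 6.500
  c=14: 14 × 0.39 = 5.460
Maximum at c = 10 (7.200 surviving chicks).

10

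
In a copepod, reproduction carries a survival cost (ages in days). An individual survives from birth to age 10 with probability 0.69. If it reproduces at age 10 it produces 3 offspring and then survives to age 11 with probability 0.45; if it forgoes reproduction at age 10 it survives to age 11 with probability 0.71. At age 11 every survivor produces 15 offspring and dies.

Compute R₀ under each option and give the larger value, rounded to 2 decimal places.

7.35

breed at age 10: R₀ = 0.69 × (3 + 0.45 × 15) = 0.69 × 9.7500 = 6.7275
delay to age 11: R₀ = 0.69 × (0.71 × 15) = 0.69 × 10.6500 = 7.3485
Higher: delay to age 11 (7.3485).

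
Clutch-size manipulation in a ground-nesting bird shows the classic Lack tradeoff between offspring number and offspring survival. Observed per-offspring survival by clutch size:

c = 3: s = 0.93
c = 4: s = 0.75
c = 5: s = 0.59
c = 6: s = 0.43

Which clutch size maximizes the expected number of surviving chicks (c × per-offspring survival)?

Expected surviving chicks = c × s(c):
  c=3: 3 × 0.93 = 2.790
  c=4: 4 × 0.75 = 3.000
  c=5: 5 × 0.59 = 2.950
  c=6: 6 × 0.43 = 2.580
Maximum at c = 4 (3.000 surviving chicks).

4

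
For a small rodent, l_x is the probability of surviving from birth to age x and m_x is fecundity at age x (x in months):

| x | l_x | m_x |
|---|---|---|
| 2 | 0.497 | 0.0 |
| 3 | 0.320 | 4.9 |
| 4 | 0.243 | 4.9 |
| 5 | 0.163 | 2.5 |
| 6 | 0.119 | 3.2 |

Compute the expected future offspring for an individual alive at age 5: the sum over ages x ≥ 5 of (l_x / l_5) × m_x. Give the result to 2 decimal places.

4.84

l_5 = 0.163. Conditional survival from age 5 to x is l_x / l_5.
  x=5: (0.163/0.163) × 2.5 = 2.5000
  x=6: (0.119/0.163) × 3.2 = 2.3362
Sum = 2.5000 + 2.3362 = 4.8362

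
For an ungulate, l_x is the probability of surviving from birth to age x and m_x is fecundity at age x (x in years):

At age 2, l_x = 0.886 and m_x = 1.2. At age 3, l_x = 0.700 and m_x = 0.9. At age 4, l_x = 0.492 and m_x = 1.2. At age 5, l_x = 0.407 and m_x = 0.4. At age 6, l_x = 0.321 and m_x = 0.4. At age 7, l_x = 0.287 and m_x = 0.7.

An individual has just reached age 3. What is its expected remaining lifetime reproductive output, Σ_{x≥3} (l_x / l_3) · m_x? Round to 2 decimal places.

l_3 = 0.700. Conditional survival from age 3 to x is l_x / l_3.
  x=3: (0.700/0.700) × 0.9 = 0.9000
  x=4: (0.492/0.700) × 1.2 = 0.8434
  x=5: (0.407/0.700) × 0.4 = 0.2326
  x=6: (0.321/0.700) × 0.4 = 0.1834
  x=7: (0.287/0.700) × 0.7 = 0.2870
Sum = 0.9000 + 0.8434 + 0.2326 + 0.1834 + 0.2870 = 2.4464

2.45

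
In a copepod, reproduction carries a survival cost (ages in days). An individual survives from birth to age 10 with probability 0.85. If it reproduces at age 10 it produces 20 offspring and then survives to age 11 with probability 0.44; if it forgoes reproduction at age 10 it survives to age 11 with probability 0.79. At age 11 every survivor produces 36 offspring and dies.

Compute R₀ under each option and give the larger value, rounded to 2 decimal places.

30.46

breed at age 10: R₀ = 0.85 × (20 + 0.44 × 36) = 0.85 × 35.8400 = 30.4640
delay to age 11: R₀ = 0.85 × (0.79 × 36) = 0.85 × 28.4400 = 24.1740
Higher: breed at age 10 (30.4640).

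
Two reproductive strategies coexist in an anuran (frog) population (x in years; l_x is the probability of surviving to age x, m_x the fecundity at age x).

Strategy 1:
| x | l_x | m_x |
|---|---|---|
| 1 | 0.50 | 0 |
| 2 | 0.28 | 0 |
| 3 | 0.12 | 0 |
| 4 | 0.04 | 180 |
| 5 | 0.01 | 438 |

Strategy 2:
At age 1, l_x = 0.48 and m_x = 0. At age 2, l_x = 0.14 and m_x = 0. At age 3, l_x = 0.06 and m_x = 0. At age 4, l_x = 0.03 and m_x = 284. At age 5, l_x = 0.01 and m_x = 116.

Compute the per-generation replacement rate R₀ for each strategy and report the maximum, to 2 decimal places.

Strategy 1: R₀ = 0.50×0 + 0.28×0 + 0.12×0 + 0.04×180 + 0.01×438 = 11.5800
Strategy 2: R₀ = 0.48×0 + 0.14×0 + 0.06×0 + 0.03×284 + 0.01×116 = 9.6800
Highest R₀: strategy 1 with 11.5800.

11.58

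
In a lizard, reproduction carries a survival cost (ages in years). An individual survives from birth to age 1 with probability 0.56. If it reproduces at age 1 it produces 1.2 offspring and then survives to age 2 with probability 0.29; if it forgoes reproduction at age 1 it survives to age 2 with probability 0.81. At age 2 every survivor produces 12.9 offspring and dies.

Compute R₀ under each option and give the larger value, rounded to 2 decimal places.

breed at age 1: R₀ = 0.56 × (1.2 + 0.29 × 12.9) = 0.56 × 4.9410 = 2.7670
delay to age 2: R₀ = 0.56 × (0.81 × 12.9) = 0.56 × 10.4490 = 5.8514
Higher: delay to age 2 (5.8514).

5.85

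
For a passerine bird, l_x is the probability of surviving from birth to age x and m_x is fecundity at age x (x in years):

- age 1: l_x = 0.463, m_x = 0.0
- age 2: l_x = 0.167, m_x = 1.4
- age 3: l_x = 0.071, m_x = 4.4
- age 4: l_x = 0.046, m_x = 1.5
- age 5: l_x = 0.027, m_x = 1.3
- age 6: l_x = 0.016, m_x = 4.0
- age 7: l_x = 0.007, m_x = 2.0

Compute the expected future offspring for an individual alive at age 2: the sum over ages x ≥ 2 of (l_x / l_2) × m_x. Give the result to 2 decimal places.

l_2 = 0.167. Conditional survival from age 2 to x is l_x / l_2.
  x=2: (0.167/0.167) × 1.4 = 1.4000
  x=3: (0.071/0.167) × 4.4 = 1.8707
  x=4: (0.046/0.167) × 1.5 = 0.4132
  x=5: (0.027/0.167) × 1.3 = 0.2102
  x=6: (0.016/0.167) × 4.0 = 0.3832
  x=7: (0.007/0.167) × 2.0 = 0.0838
Sum = 1.4000 + 1.8707 + 0.4132 + 0.2102 + 0.3832 + 0.0838 = 4.3611

4.36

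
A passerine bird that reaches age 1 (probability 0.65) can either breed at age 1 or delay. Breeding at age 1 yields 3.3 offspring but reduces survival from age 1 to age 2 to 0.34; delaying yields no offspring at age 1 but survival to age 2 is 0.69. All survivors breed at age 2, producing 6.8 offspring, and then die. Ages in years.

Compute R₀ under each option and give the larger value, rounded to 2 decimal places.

breed at age 1: R₀ = 0.65 × (3.3 + 0.34 × 6.8) = 0.65 × 5.6120 = 3.6478
delay to age 2: R₀ = 0.65 × (0.69 × 6.8) = 0.65 × 4.6920 = 3.0498
Higher: breed at age 1 (3.6478).

3.65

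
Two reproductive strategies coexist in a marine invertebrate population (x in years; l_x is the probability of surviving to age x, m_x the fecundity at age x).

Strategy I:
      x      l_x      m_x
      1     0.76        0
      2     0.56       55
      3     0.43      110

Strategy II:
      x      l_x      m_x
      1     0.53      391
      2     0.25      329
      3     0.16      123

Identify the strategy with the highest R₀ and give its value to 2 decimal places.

Strategy I: R₀ = 0.76×0 + 0.56×55 + 0.43×110 = 78.1000
Strategy II: R₀ = 0.53×391 + 0.25×329 + 0.16×123 = 309.1600
Highest R₀: strategy II with 309.1600.

309.16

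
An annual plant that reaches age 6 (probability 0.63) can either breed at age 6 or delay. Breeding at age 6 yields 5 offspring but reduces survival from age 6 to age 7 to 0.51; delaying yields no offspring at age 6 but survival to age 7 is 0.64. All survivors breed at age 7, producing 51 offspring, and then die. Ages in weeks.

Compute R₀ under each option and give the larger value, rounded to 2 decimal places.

breed at age 6: R₀ = 0.63 × (5 + 0.51 × 51) = 0.63 × 31.0100 = 19.5363
delay to age 7: R₀ = 0.63 × (0.64 × 51) = 0.63 × 32.6400 = 20.5632
Higher: delay to age 7 (20.5632).

20.56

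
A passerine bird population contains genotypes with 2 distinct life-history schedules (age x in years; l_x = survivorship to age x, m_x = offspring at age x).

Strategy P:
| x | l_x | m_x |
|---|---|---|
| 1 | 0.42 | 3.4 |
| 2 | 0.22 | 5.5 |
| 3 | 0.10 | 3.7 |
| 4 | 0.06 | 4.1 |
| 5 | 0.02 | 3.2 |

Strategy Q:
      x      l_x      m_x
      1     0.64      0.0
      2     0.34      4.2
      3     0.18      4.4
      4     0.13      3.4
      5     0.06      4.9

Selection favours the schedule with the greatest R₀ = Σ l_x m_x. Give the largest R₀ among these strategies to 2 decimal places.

3.32

Strategy P: R₀ = 0.42×3.4 + 0.22×5.5 + 0.10×3.7 + 0.06×4.1 + 0.02×3.2 = 3.3180
Strategy Q: R₀ = 0.64×0.0 + 0.34×4.2 + 0.18×4.4 + 0.13×3.4 + 0.06×4.9 = 2.9560
Highest R₀: strategy P with 3.3180.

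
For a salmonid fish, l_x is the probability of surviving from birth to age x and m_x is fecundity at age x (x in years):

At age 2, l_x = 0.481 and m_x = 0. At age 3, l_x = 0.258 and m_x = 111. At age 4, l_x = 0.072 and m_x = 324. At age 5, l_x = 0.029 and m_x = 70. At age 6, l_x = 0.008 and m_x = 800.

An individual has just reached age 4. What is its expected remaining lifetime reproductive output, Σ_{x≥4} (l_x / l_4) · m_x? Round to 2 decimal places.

l_4 = 0.072. Conditional survival from age 4 to x is l_x / l_4.
  x=4: (0.072/0.072) × 324 = 324.0000
  x=5: (0.029/0.072) × 70 = 28.1944
  x=6: (0.008/0.072) × 800 = 88.8889
Sum = 324.0000 + 28.1944 + 88.8889 = 441.0833

441.08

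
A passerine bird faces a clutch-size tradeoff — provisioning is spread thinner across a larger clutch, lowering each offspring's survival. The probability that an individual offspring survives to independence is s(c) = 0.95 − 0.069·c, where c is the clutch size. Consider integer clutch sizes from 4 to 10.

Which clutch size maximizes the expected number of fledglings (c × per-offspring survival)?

Expected fledglings = c × s(c):
  c=4: 4 × 0.674 = 2.696
  c=5: 5 × 0.605 = 3.025
  c=6: 6 × 0.536 = 3.216
  c=7: 7 × 0.467 = 3.269
  c=8: 8 × 0.398 = 3.184
  c=9: 9 × 0.329 = 2.961
  c=10: 10 × 0.260 = 2.600
Maximum at c = 7 (3.269 fledglings).

7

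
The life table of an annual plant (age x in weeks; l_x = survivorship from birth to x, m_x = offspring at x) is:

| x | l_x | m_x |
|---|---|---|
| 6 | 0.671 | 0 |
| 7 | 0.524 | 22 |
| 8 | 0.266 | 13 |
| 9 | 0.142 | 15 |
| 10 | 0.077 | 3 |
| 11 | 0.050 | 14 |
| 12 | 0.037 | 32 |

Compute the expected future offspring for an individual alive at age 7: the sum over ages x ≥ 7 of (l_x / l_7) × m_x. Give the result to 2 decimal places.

36.70

l_7 = 0.524. Conditional survival from age 7 to x is l_x / l_7.
  x=7: (0.524/0.524) × 22 = 22.0000
  x=8: (0.266/0.524) × 13 = 6.5992
  x=9: (0.142/0.524) × 15 = 4.0649
  x=10: (0.077/0.524) × 3 = 0.4408
  x=11: (0.050/0.524) × 14 = 1.3359
  x=12: (0.037/0.524) × 32 = 2.2595
Sum = 22.0000 + 6.5992 + 4.0649 + 0.4408 + 1.3359 + 2.2595 = 36.7004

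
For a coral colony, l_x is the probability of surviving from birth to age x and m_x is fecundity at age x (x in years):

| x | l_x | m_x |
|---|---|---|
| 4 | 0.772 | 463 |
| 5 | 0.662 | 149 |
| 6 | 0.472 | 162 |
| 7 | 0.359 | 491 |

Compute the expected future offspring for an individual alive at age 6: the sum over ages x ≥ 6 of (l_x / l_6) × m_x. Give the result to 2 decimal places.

535.45

l_6 = 0.472. Conditional survival from age 6 to x is l_x / l_6.
  x=6: (0.472/0.472) × 162 = 162.0000
  x=7: (0.359/0.472) × 491 = 373.4513
Sum = 162.0000 + 373.4513 = 535.4513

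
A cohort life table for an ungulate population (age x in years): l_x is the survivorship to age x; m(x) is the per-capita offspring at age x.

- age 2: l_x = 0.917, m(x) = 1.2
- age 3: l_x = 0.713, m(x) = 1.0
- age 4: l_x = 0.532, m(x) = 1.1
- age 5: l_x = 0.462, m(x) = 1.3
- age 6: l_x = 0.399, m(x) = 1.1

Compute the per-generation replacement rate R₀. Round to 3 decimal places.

R₀ = Σ l_x m(x):
  age 2: 0.917 × 1.2 = 1.1004
  age 3: 0.713 × 1.0 = 0.7130
  age 4: 0.532 × 1.1 = 0.5852
  age 5: 0.462 × 1.3 = 0.6006
  age 6: 0.399 × 1.1 = 0.4389
R₀ = 1.1004 + 0.7130 + 0.5852 + 0.6006 + 0.4389 = 3.4381

3.438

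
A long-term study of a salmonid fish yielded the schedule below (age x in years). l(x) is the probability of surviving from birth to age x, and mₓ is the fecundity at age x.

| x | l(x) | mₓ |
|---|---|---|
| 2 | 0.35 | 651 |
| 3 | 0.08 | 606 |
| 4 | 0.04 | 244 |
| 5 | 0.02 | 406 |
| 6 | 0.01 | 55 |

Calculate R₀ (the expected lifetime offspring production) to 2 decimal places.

R₀ = Σ l(x) mₓ:
  age 2: 0.35 × 651 = 227.8500
  age 3: 0.08 × 606 = 48.4800
  age 4: 0.04 × 244 = 9.7600
  age 5: 0.02 × 406 = 8.1200
  age 6: 0.01 × 55 = 0.5500
R₀ = 227.8500 + 48.4800 + 9.7600 + 8.1200 + 0.5500 = 294.7600

294.76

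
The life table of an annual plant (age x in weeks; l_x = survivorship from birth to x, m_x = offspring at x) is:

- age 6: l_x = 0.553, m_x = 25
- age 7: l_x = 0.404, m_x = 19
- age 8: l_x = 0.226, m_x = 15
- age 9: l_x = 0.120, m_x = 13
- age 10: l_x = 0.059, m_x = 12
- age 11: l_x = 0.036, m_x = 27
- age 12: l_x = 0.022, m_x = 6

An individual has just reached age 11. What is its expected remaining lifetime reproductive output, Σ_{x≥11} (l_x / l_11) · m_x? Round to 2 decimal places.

l_11 = 0.036. Conditional survival from age 11 to x is l_x / l_11.
  x=11: (0.036/0.036) × 27 = 27.0000
  x=12: (0.022/0.036) × 6 = 3.6667
Sum = 27.0000 + 3.6667 = 30.6667

30.67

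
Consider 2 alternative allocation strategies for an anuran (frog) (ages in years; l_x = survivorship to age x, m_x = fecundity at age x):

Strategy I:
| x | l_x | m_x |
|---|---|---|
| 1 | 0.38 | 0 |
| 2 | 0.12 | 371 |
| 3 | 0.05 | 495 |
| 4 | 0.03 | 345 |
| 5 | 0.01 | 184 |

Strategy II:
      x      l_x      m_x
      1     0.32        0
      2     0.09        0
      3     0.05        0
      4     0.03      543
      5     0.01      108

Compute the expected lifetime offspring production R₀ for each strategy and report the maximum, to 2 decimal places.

Strategy I: R₀ = 0.38×0 + 0.12×371 + 0.05×495 + 0.03×345 + 0.01×184 = 81.4600
Strategy II: R₀ = 0.32×0 + 0.09×0 + 0.05×0 + 0.03×543 + 0.01×108 = 17.3700
Highest R₀: strategy I with 81.4600.

81.46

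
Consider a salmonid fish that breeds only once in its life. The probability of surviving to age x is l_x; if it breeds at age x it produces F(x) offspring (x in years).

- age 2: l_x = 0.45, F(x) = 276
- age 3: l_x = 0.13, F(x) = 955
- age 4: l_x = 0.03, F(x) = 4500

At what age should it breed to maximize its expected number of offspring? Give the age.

4

Expected offspring if breeding at age x = l_x × F(x):
  age 2: 0.45 × 276 = 124.200
  age 3: 0.13 × 955 = 124.150
  age 4: 0.03 × 4500 = 135.000
Maximum at age 4 (135.000).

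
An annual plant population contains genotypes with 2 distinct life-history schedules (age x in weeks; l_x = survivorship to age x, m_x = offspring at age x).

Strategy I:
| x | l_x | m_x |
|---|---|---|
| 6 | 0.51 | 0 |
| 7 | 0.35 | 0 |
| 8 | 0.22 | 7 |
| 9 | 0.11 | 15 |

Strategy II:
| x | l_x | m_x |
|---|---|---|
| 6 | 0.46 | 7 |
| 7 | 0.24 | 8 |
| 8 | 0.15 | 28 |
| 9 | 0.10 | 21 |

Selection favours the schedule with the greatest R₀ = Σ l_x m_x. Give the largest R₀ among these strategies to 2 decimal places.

11.44

Strategy I: R₀ = 0.51×0 + 0.35×0 + 0.22×7 + 0.11×15 = 3.1900
Strategy II: R₀ = 0.46×7 + 0.24×8 + 0.15×28 + 0.10×21 = 11.4400
Highest R₀: strategy II with 11.4400.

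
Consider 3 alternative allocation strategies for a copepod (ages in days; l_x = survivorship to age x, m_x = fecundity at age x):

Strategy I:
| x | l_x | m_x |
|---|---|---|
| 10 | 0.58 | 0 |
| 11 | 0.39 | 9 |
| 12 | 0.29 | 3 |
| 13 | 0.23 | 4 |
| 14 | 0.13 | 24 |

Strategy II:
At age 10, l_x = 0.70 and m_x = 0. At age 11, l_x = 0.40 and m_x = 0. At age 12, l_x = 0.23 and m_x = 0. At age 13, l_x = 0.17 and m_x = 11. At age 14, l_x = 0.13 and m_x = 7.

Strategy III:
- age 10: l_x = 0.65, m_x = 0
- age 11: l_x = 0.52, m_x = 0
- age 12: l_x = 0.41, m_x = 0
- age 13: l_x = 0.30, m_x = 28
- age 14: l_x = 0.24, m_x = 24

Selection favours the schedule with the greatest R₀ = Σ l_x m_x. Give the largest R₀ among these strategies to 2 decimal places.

Strategy I: R₀ = 0.58×0 + 0.39×9 + 0.29×3 + 0.23×4 + 0.13×24 = 8.4200
Strategy II: R₀ = 0.70×0 + 0.40×0 + 0.23×0 + 0.17×11 + 0.13×7 = 2.7800
Strategy III: R₀ = 0.65×0 + 0.52×0 + 0.41×0 + 0.30×28 + 0.24×24 = 14.1600
Highest R₀: strategy III with 14.1600.

14.16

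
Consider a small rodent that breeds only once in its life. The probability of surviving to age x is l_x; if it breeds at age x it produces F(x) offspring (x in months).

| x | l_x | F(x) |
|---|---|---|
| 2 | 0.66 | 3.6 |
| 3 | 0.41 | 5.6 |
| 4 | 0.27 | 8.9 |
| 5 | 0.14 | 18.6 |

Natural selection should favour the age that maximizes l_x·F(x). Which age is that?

Expected offspring if breeding at age x = l_x × F(x):
  age 2: 0.66 × 3.6 = 2.376
  age 3: 0.41 × 5.6 = 2.296
  age 4: 0.27 × 8.9 = 2.403
  age 5: 0.14 × 18.6 = 2.604
Maximum at age 5 (2.604).

5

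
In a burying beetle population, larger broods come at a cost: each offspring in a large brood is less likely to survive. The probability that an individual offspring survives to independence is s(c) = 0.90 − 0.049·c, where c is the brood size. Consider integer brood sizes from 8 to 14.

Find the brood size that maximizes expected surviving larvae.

9

Expected surviving larvae = c × s(c):
  c=8: 8 × 0.508 = 4.064
  c=9: 9 × 0.459 = 4.131
  c=10: 10 × 0.410 = 4.100
  c=11: 11 × 0.361 = 3.971
  c=12: 12 × 0.312 = 3.744
  c=13: 13 × 0.263 = 3.419
  c=14: 14 × 0.214 = 2.996
Maximum at c = 9 (4.131 surviving larvae).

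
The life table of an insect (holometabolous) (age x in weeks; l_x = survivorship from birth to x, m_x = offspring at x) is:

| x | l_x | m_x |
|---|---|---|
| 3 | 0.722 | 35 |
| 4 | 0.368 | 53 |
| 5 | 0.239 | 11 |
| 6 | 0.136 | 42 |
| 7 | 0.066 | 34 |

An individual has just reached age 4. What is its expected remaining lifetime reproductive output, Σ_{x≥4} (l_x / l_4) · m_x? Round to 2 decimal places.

81.76

l_4 = 0.368. Conditional survival from age 4 to x is l_x / l_4.
  x=4: (0.368/0.368) × 53 = 53.0000
  x=5: (0.239/0.368) × 11 = 7.1440
  x=6: (0.136/0.368) × 42 = 15.5217
  x=7: (0.066/0.368) × 34 = 6.0978
Sum = 53.0000 + 7.1440 + 15.5217 + 6.0978 = 81.7636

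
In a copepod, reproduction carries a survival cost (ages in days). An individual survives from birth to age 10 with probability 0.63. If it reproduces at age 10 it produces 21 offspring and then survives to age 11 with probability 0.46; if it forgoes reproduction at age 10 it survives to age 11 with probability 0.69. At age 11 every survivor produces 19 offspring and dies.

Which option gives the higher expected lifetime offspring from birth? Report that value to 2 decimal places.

18.74

breed at age 10: R₀ = 0.63 × (21 + 0.46 × 19) = 0.63 × 29.7400 = 18.7362
delay to age 11: R₀ = 0.63 × (0.69 × 19) = 0.63 × 13.1100 = 8.2593
Higher: breed at age 10 (18.7362).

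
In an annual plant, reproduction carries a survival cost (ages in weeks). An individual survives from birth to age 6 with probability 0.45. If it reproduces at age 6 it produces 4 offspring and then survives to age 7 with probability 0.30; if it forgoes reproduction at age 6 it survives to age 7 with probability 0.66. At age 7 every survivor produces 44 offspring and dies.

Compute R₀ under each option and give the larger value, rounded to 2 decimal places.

breed at age 6: R₀ = 0.45 × (4 + 0.30 × 44) = 0.45 × 17.2000 = 7.7400
delay to age 7: R₀ = 0.45 × (0.66 × 44) = 0.45 × 29.0400 = 13.0680
Higher: delay to age 7 (13.0680).

13.07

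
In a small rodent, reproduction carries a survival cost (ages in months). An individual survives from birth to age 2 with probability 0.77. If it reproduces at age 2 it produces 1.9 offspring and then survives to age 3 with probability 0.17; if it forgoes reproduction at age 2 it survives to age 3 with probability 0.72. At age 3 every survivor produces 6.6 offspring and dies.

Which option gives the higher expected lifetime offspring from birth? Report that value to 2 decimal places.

breed at age 2: R₀ = 0.77 × (1.9 + 0.17 × 6.6) = 0.77 × 3.0220 = 2.3269
delay to age 3: R₀ = 0.77 × (0.72 × 6.6) = 0.77 × 4.7520 = 3.6590
Higher: delay to age 3 (3.6590).

3.66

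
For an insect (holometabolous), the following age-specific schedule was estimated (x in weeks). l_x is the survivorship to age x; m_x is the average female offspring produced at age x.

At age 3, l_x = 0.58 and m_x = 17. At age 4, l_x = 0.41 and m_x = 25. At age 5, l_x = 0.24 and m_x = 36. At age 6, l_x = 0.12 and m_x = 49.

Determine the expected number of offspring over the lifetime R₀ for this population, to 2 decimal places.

34.63

R₀ = Σ l_x m_x:
  age 3: 0.58 × 17 = 9.8600
  age 4: 0.41 × 25 = 10.2500
  age 5: 0.24 × 36 = 8.6400
  age 6: 0.12 × 49 = 5.8800
R₀ = 9.8600 + 10.2500 + 8.6400 + 5.8800 = 34.6300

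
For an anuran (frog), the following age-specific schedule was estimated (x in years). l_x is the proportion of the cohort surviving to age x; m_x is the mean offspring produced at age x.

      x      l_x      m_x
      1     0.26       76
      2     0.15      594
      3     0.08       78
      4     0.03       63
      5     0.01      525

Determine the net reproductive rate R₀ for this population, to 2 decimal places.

122.24

R₀ = Σ l_x m_x:
  age 1: 0.26 × 76 = 19.7600
  age 2: 0.15 × 594 = 89.1000
  age 3: 0.08 × 78 = 6.2400
  age 4: 0.03 × 63 = 1.8900
  age 5: 0.01 × 525 = 5.2500
R₀ = 19.7600 + 89.1000 + 6.2400 + 1.8900 + 5.2500 = 122.2400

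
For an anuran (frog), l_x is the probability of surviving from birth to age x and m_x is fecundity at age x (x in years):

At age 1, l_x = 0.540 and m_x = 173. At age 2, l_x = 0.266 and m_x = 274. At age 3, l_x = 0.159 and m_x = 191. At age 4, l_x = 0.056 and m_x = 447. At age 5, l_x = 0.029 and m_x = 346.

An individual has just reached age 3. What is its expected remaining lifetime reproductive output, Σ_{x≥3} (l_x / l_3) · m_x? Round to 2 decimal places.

l_3 = 0.159. Conditional survival from age 3 to x is l_x / l_3.
  x=3: (0.159/0.159) × 191 = 191.0000
  x=4: (0.056/0.159) × 447 = 157.4340
  x=5: (0.029/0.159) × 346 = 63.1069
Sum = 191.0000 + 157.4340 + 63.1069 = 411.5409

411.54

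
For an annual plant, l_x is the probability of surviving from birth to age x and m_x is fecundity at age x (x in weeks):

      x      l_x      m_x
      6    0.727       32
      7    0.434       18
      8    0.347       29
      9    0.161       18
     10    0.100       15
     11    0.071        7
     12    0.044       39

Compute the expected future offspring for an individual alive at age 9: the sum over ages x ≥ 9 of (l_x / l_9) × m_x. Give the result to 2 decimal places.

l_9 = 0.161. Conditional survival from age 9 to x is l_x / l_9.
  x=9: (0.161/0.161) × 18 = 18.0000
  x=10: (0.100/0.161) × 15 = 9.3168
  x=11: (0.071/0.161) × 7 = 3.0870
  x=12: (0.044/0.161) × 39 = 10.6584
Sum = 18.0000 + 9.3168 + 3.0870 + 10.6584 = 41.0621

41.06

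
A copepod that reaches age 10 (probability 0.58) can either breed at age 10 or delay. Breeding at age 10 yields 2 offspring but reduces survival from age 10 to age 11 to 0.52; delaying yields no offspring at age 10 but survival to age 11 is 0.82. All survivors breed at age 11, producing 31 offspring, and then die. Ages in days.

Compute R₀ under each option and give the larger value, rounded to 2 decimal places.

14.74

breed at age 10: R₀ = 0.58 × (2 + 0.52 × 31) = 0.58 × 18.1200 = 10.5096
delay to age 11: R₀ = 0.58 × (0.82 × 31) = 0.58 × 25.4200 = 14.7436
Higher: delay to age 11 (14.7436).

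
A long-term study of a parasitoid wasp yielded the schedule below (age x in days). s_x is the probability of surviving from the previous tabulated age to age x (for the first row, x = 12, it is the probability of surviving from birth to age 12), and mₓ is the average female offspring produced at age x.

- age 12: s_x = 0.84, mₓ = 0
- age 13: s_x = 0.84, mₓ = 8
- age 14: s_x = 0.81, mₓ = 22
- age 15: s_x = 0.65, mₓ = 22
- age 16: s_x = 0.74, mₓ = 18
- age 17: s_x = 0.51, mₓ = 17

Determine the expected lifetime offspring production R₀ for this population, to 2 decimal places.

Survivorship from birth: l_x = s_12·s_13·…·s_x.
  l_12 = 0.84000
  l_13 = 0.70560
  l_14 = 0.57154
  l_15 = 0.37150
  l_16 = 0.27491
  l_17 = 0.14020
R₀ = Σ l_x mₓ:
  age 12: 0.84000 × 0 = 0.0000
  age 13: 0.70560 × 8 = 5.6448
  age 14: 0.57154 × 22 = 12.5739
  age 15: 0.37150 × 22 = 8.1730
  age 16: 0.27491 × 18 = 4.9484
  age 17: 0.14020 × 17 = 2.3834
R₀ = 0.0000 + 5.6448 + 12.5739 + 8.1730 + 4.9484 + 2.3834 = 33.7235

33.72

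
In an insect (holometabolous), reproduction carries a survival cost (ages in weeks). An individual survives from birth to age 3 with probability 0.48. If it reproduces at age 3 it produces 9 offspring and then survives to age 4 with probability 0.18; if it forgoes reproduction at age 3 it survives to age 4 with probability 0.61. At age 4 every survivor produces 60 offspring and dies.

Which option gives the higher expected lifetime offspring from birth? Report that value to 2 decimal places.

breed at age 3: R₀ = 0.48 × (9 + 0.18 × 60) = 0.48 × 19.8000 = 9.5040
delay to age 4: R₀ = 0.48 × (0.61 × 60) = 0.48 × 36.6000 = 17.5680
Higher: delay to age 4 (17.5680).

17.57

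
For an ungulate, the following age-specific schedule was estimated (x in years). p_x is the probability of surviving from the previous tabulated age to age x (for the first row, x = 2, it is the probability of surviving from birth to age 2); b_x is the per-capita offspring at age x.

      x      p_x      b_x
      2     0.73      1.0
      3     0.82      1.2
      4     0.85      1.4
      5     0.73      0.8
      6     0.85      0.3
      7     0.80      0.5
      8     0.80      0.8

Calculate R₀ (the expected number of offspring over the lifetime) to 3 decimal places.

Survivorship from birth: l_x = p_2·p_3·…·p_x.
  l_2 = 0.73000
  l_3 = 0.59860
  l_4 = 0.50881
  l_5 = 0.37143
  l_6 = 0.31572
  l_7 = 0.25257
  l_8 = 0.20206
R₀ = Σ l_x b_x:
  age 2: 0.73000 × 1.0 = 0.7300
  age 3: 0.59860 × 1.2 = 0.7183
  age 4: 0.50881 × 1.4 = 0.7123
  age 5: 0.37143 × 0.8 = 0.2971
  age 6: 0.31572 × 0.3 = 0.0947
  age 7: 0.25257 × 0.5 = 0.1263
  age 8: 0.20206 × 0.8 = 0.1616
R₀ = 0.7300 + 0.7183 + 0.7123 + 0.2971 + 0.0947 + 0.1263 + 0.1616 = 2.8404

2.840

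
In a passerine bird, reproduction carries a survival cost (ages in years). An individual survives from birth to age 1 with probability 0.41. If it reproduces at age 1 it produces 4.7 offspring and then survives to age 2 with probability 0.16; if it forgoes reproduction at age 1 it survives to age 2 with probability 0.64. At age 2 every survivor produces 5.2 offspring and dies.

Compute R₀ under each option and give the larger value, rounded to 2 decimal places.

2.27

breed at age 1: R₀ = 0.41 × (4.7 + 0.16 × 5.2) = 0.41 × 5.5320 = 2.2681
delay to age 2: R₀ = 0.41 × (0.64 × 5.2) = 0.41 × 3.3280 = 1.3645
Higher: breed at age 1 (2.2681).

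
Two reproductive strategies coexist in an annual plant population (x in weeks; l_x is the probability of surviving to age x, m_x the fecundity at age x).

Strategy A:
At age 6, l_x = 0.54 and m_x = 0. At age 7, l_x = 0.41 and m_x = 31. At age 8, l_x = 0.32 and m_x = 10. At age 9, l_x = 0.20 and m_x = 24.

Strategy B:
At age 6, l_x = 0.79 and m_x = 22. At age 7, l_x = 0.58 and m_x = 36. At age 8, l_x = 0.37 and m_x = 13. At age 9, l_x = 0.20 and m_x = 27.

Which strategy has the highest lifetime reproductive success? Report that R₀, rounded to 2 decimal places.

48.47

Strategy A: R₀ = 0.54×0 + 0.41×31 + 0.32×10 + 0.20×24 = 20.7100
Strategy B: R₀ = 0.79×22 + 0.58×36 + 0.37×13 + 0.20×27 = 48.4700
Highest R₀: strategy B with 48.4700.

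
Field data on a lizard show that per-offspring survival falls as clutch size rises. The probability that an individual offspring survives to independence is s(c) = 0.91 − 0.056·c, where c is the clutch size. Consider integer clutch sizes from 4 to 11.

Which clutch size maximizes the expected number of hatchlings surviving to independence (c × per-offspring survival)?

Expected hatchlings surviving to independence = c × s(c):
  c=4: 4 × 0.686 = 2.744
  c=5: 5 × 0.630 = 3.150
  c=6: 6 × 0.574 = 3.444
  c=7: 7 × 0.518 = 3.626
  c=8: 8 × 0.462 = 3.696
  c=9: 9 × 0.406 = 3.654
  c=10: 10 × 0.350 = 3.500
  c=11: 11 × 0.294 = 3.234
Maximum at c = 8 (3.696 hatchlings surviving to independence).

8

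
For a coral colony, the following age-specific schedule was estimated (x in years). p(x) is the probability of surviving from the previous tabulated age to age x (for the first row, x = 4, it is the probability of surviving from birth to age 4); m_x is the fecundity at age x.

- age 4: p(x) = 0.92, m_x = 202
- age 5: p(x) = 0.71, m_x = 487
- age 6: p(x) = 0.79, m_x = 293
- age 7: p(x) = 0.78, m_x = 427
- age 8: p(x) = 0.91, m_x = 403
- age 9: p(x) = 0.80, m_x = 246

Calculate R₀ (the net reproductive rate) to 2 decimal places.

Survivorship from birth: l_x = p_4·p_5·…·p_x.
  l_4 = 0.92000
  l_5 = 0.65320
  l_6 = 0.51603
  l_7 = 0.40250
  l_8 = 0.36628
  l_9 = 0.29302
R₀ = Σ l_x m_x:
  age 4: 0.92000 × 202 = 185.8400
  age 5: 0.65320 × 487 = 318.1084
  age 6: 0.51603 × 293 = 151.1968
  age 7: 0.40250 × 427 = 171.8675
  age 8: 0.36628 × 403 = 147.6108
  age 9: 0.29302 × 246 = 72.0829
R₀ = 185.8400 + 318.1084 + 151.1968 + 171.8675 + 147.6108 + 72.0829 = 1046.7065

1046.71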